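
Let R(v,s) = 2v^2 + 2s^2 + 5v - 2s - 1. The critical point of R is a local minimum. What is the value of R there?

-37/8

∂R/∂v = 4v + 5 = 0 and ∂R/∂s = 4s - 2 = 0, so (v, s) = (-5/4, 1/2).
The Hessian has R_{vv} = 4, R_{ss} = 4, R_{vs} = 0, giving D = 16 > 0 with R_{vv} > 0, so the point is a local minimum.
R(-5/4, 1/2) = -37/8.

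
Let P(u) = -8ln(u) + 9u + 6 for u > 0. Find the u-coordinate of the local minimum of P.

P'(u) = -8/u + 9 = 0 gives u = 8/9.
P''(u) = 8/u², which is positive for u > 0, so this is a local minimum.
P(8/9) = -8·ln(8/9) + 8 + 6 ≈ 14.9423.

8/9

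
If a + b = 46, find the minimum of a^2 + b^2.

1058

With a + b = 46, a^2 + b^2 = a^2 + (46 − a)^2.
The derivative 2a − 2(46 − a) = 4a − 92 vanishes at a = 23; second derivative 4 > 0, a minimum.
The minimum is 2·(23)^2 = 1058.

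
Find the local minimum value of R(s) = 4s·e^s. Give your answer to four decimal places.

-1.4715

R'(s) = 4·e^s + (4s)·1·e^s = (4s + 4)·e^s. Since e^s > 0, the only critical point is s = -1.
R''(-1) has the same sign as 4 > 0, so this is a local minimum.
R(-1) = (-4)·e^(-1) ≈ -1.4715.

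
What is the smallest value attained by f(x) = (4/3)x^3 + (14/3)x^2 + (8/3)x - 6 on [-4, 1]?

The derivative is 4x^2 + (28/3)x + 8/3, which vanishes at x = -2 and x = -1/3.
Compare values at every candidate in [-4, 1]: f(-4) = -82/3, f(-2) = -10/3, f(-1/3) = -520/81, f(1) = 8/3.
Hence the absolute minimum is -82/3 at x = -4.

-82/3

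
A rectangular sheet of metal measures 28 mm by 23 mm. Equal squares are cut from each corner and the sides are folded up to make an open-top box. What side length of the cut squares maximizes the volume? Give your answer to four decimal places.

With cut size x, the volume is V(x) = x(28 − 2x)(23 − 2x) for 0 < x < 11.5.
V'(x) = 12x^2 − 204x + 644. Setting V'(x) = 0 gives x ≈ 4.1892 (the root in (0, 11.5)).
V''(x) = 24x − 204 is negative there, so this is the maximum; V ≈ 1201.8781.

4.1892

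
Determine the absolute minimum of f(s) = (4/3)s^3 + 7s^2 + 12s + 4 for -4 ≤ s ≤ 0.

-52/3

Differentiating, f'(s) = 4s^2 + 14s + 12; which vanishes at s = -2 and s = -3/2.
Compare values at every candidate in [-4, 0]: f(-4) = -52/3, f(-2) = -8/3, f(-3/2) = -11/4, f(0) = 4.
The minimum over the interval is -52/3, attained at s = -4.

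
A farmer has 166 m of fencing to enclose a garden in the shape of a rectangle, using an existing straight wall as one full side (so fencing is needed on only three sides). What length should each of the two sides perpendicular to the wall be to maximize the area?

83/2

Let the sides perpendicular to the wall have length x and the parallel side y, so 2x + y = 166 and the area is A = xy = x(166 − 2x).
A'(x) = 166 − 4x = 0 gives x = 83/2, and A''(x) = −4 < 0 confirms a maximum.
Then y = 166 − 2·83/2 = 83 and A = 6889/2.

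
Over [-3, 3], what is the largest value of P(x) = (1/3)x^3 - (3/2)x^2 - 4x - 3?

P'(x) = x^2 - 3x - 4, whose only zero in [-3, 3] is x = -1.
Evaluating at the critical points and endpoints: P(-3) = -27/2, P(-1) = -5/6, P(3) = -39/2.
Hence the absolute maximum is -5/6 at x = -1.

-5/6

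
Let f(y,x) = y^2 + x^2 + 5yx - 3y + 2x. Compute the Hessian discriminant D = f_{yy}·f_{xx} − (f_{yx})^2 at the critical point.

∂f/∂y = 2y + 5x - 3 = 0 and ∂f/∂x = 5y + 2x + 2 = 0, so (y, x) = (-16/21, 19/21).
The Hessian has f_{yy} = 2, f_{xx} = 2, f_{yx} = 5, giving D = -21 < 0, so the point is a saddle point.
D = (2)·(2) − (5)^2 = -21.

-21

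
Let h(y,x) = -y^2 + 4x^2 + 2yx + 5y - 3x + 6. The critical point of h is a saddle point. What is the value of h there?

∂h/∂y = -2y + 2x + 5 = 0 and ∂h/∂x = 2y + 8x - 3 = 0, so (y, x) = (23/10, -1/5).
The Hessian has h_{yy} = -2, h_{xx} = 8, h_{yx} = 2, giving D = -20 < 0, so the point is a saddle point.
h(23/10, -1/5) = 241/20.

241/20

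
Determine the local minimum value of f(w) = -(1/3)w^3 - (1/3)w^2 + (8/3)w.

Critical points: f'(w) = -w^2 - (2/3)w + 8/3 vanishes at w = -2, 4/3.
f''(w) = -2w - 2/3. f''(-2) = 10/3 > 0 ⇒ local minimum; f''(4/3) = -10/3 < 0 ⇒ local maximum.
So the local minimum value is f(-2) = -4.

-4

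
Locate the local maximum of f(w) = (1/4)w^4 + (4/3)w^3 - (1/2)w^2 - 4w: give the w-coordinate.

-1

f'(w) = w^3 + 4w^2 - w - 4 = 0 at w = -4, -1, 1.
Since f''(w) = 3w^2 + 8w - 1, we get f''(-4) = 15 > 0 ⇒ local minimum; f''(-1) = -6 < 0 ⇒ local maximum; f''(1) = 10 > 0 ⇒ local minimum.
The local maximum is f(-1) = 29/12.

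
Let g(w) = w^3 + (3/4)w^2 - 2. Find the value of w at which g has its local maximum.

-1/2

g'(w) = 3w^2 + (3/2)w. Setting g'(w) = 0 gives w ∈ {-1/2, 0}.
Since g''(w) = 6w + 3/2, we get g''(-1/2) = -3/2 < 0 ⇒ local maximum; g''(0) = 3/2 > 0 ⇒ local minimum.
Thus g has its local maximum at w = -1/2, with value -31/16.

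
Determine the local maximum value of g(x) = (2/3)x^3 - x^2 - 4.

-4

Critical points: g'(x) = 2x^2 - 2x vanishes at x = 0, 1.
Since g''(x) = 4x - 2, we get g''(0) = -2 < 0 ⇒ local maximum; g''(1) = 2 > 0 ⇒ local minimum.
The local maximum is g(0) = -4.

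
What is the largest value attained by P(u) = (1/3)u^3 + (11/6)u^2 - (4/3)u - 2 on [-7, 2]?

34/3

Differentiating, P'(u) = u^2 + (11/3)u - 4/3; which vanishes at u = -4 and u = 1/3.
Candidates: P(-7) = -103/6; P(-4) = 34/3; P(1/3) = -361/162; P(2) = 16/3.
The maximum over the interval is 34/3, attained at u = -4.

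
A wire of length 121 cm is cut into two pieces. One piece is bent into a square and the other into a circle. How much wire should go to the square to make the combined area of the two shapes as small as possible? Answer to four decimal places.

Let x be the length used for the square. Square side x/4; circle radius (121−x)/(2π).
A(x) = (x/4)² + π·((121−x)/(2π))² = x²/16 + (121−x)²/(4π) for 0 ≤ x ≤ 121. A'(x) = x/8 − (121−x)/(2π) = 0 gives x = 4·121/(π+4) ≈ 67.7720.
A'' = 1/8 + 1/(2π) > 0, so this gives the minimum combined area; x ≈ 67.7720 cm to the square.

67.7720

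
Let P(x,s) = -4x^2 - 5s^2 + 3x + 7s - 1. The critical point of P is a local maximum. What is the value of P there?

∂P/∂x = -8x + 3 = 0 and ∂P/∂s = -10s + 7 = 0, so (x, s) = (3/8, 7/10).
The Hessian has P_{xx} = -8, P_{ss} = -10, P_{xs} = 0, giving D = 80 > 0 with P_{xx} < 0, so the point is a local maximum.
P(3/8, 7/10) = 161/80.

161/80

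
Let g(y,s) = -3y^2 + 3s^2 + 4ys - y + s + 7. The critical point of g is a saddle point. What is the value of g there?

∂g/∂y = -6y + 4s - 1 = 0 and ∂g/∂s = 4y + 6s + 1 = 0, so (y, s) = (-5/26, -1/26).
The Hessian has g_{yy} = -6, g_{ss} = 6, g_{ys} = 4, giving D = -52 < 0, so the point is a saddle point.
g(-5/26, -1/26) = 92/13.

92/13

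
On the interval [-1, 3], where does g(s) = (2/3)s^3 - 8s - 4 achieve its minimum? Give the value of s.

2

Differentiating, g'(s) = 2s^2 - 8; whose only zero in [-1, 3] is s = 2.
Evaluating at the critical points and endpoints: g(-1) = 10/3, g(2) = -44/3, g(3) = -10.
So the minimum is g(2) = -44/3.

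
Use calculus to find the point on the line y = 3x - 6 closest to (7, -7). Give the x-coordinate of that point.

Minimize D(x)^2 = (x - 7)^2 + (3x + 1)^2.
d/dx[D^2] = 2(x - 7) + 2·3·(3x + 1) = 0 ⇒ x = 2/5.
Then y = -24/5 and the distance is √(242/5) ≈ 6.9570.

2/5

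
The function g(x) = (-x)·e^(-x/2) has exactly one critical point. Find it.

g'(x) = (-1)·e^(-x/2) + (-x)·(-1/2)·e^(-x/2) = ((1/2)x - 1)·e^(-x/2). Since e^(-x/2) > 0, the only critical point is x = 2.
g''(2) has the same sign as 1/2 > 0, so this is a local minimum.
g(2) = (-2)·e^(-1) ≈ -0.7358.

2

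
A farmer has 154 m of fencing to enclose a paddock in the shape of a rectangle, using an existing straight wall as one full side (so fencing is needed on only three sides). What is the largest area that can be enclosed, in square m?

5929/2

Let the sides perpendicular to the wall have length x and the parallel side y, so 2x + y = 154 and the area is A = xy = x(154 − 2x).
A'(x) = 154 − 4x = 0 gives x = 77/2, and A''(x) = −4 < 0 confirms a maximum.
Then y = 154 − 2·77/2 = 77 and A = 5929/2.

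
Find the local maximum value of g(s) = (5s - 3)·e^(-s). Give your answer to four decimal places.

1.0095

g'(s) = 5·e^(-s) + (5s - 3)·(-1)·e^(-s) = (-5s + 8)·e^(-s). Since e^(-s) > 0, the only critical point is s = 8/5.
g''(8/5) has the same sign as -5 < 0, so this is a local maximum.
g(8/5) = (5)·e^(-8/5) ≈ 1.0095.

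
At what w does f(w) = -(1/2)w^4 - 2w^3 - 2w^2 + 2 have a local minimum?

-1

f'(w) = -2w^3 - 6w^2 - 4w. Setting f'(w) = 0 gives w ∈ {-2, -1, 0}.
f''(w) = -6w^2 - 12w - 4. f''(-2) = -4 < 0 ⇒ local maximum; f''(-1) = 2 > 0 ⇒ local minimum; f''(0) = -4 < 0 ⇒ local maximum.
The local minimum is f(-1) = 3/2.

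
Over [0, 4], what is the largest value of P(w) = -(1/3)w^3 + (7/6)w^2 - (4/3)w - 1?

The derivative is -w^2 + (7/3)w - 4/3, which vanishes at w = 1 and w = 4/3.
Candidates: P(0) = -1,  P(1) = -3/2,  P(4/3) = -121/81,  P(4) = -9.
Hence the absolute maximum is -1 at w = 0.

-1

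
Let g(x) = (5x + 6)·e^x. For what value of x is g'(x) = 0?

-11/5

g'(x) = 5·e^x + (5x + 6)·1·e^x = (5x + 11)·e^x. Since e^x > 0, the only critical point is x = -11/5.
g''(-11/5) has the same sign as 5 > 0, so this is a local minimum.
g(-11/5) = (-5)·e^(-11/5) ≈ -0.5540.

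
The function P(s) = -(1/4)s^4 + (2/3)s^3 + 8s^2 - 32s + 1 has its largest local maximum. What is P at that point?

451/3

Critical points: P'(s) = -s^3 + 2s^2 + 16s - 32 vanishes at s = -4, 2, 4.
P''(s) = -3s^2 + 4s + 16. P''(-4) = -48 < 0 ⇒ local maximum; P''(2) = 12 > 0 ⇒ local minimum; P''(4) = -16 < 0 ⇒ local maximum.
So the largest local maximum value is P(-4) = 451/3.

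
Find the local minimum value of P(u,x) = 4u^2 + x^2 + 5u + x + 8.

99/16

∂P/∂u = 8u + 5 = 0 and ∂P/∂x = 2x + 1 = 0, so (u, x) = (-5/8, -1/2).
The Hessian has P_{uu} = 8, P_{xx} = 2, P_{ux} = 0, giving D = 16 > 0 with P_{uu} > 0, so the point is a local minimum.
P(-5/8, -1/2) = 99/16.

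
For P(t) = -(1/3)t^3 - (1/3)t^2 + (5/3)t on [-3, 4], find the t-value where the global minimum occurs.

Differentiating, P'(t) = -t^2 - (2/3)t + 5/3; which vanishes at t = -5/3 and t = 1.
Compare values at every candidate in [-3, 4]: P(-3) = 1; P(-5/3) = -175/81; P(1) = 1; P(4) = -20.
Hence the absolute minimum is -20 at t = 4.

4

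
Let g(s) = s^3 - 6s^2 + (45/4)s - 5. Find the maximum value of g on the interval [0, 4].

Differentiating, g'(s) = 3s^2 - 12s + 45/4; which vanishes at s = 3/2 and s = 5/2.
Candidates: g(0) = -5; g(3/2) = 7/4; g(5/2) = 5/4; g(4) = 8.
The maximum over the interval is 8, attained at s = 4.

8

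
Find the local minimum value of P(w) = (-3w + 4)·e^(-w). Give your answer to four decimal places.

Differentiating with the product rule gives P'(w) = (3w - 7)·e^(-w). Since e^(-w) > 0, the only critical point is w = 7/3.
P''(7/3) has the same sign as 3 > 0, so this is a local minimum.
P(7/3) = (-3)·e^(-7/3) ≈ -0.2909.

-0.2909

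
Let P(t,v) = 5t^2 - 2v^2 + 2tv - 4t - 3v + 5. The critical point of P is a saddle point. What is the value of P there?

∂P/∂t = 10t + 2v - 4 = 0 and ∂P/∂v = 2t - 4v - 3 = 0, so (t, v) = (1/2, -1/2).
The Hessian has P_{tt} = 10, P_{vv} = -4, P_{tv} = 2, giving D = -44 < 0, so the point is a saddle point.
P(1/2, -1/2) = 19/4.

19/4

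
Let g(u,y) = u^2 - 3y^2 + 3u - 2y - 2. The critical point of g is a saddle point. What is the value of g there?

-47/12

∂g/∂u = 2u + 3 = 0 and ∂g/∂y = -6y - 2 = 0, so (u, y) = (-3/2, -1/3).
The Hessian has g_{uu} = 2, g_{yy} = -6, g_{uy} = 0, giving D = -12 < 0, so the point is a saddle point.
g(-3/2, -1/3) = -47/12.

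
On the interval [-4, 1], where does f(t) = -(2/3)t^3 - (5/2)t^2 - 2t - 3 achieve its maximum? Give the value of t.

-4

The derivative is -2t^2 - 5t - 2, which vanishes at t = -2 and t = -1/2.
Compare values at every candidate in [-4, 1]: f(-4) = 23/3,  f(-2) = -11/3,  f(-1/2) = -61/24,  f(1) = -49/6.
So the maximum is f(-4) = 23/3.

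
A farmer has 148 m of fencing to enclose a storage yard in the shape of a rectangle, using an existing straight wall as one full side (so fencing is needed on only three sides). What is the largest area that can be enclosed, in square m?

2738

Let the sides perpendicular to the wall have length x and the parallel side y, so 2x + y = 148 and the area is A = xy = x(148 − 2x).
A'(x) = 148 − 4x = 0 gives x = 37, and A''(x) = −4 < 0 confirms a maximum.
Then y = 148 − 2·37 = 74 and A = 2738.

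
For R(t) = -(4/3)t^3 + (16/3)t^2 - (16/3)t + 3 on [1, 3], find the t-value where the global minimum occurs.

R'(t) = -4t^2 + (32/3)t - 16/3, whose only zero in [1, 3] is t = 2.
Compare values at every candidate in [1, 3]: R(1) = 5/3, R(2) = 3, R(3) = -1.
Hence the absolute minimum is -1 at t = 3.

3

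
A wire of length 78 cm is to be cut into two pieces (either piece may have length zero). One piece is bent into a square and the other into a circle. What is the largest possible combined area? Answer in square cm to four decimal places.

484.1493

Let x be the length used for the square. Square side x/4; circle radius (78−x)/(2π).
A(x) = (x/4)² + π·((78−x)/(2π))² = x²/16 + (78−x)²/(4π) for 0 ≤ x ≤ 78. A'(x) = x/8 − (78−x)/(2π) = 0 gives x = 4·78/(π+4) ≈ 43.6877.
A'' > 0, so the interior critical point is a minimum; the maximum is at an endpoint. A(0) = 484.1493 and A(78) = 380.2500, so the largest area is 484.1493.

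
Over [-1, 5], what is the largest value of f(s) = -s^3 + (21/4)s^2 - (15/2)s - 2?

47/4

f'(s) = -3s^2 + (21/2)s - 15/2, which vanishes at s = 1 and s = 5/2.
Compare values at every candidate in [-1, 5]: f(-1) = 47/4,  f(1) = -21/4,  f(5/2) = -57/16,  f(5) = -133/4.
The maximum over the interval is 47/4, attained at s = -1.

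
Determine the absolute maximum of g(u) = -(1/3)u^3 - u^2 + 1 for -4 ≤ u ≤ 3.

Differentiating, g'(u) = -u^2 - 2u; which vanishes at u = -2 and u = 0.
Compare values at every candidate in [-4, 3]: g(-4) = 19/3; g(-2) = -1/3; g(0) = 1; g(3) = -17.
Hence the absolute maximum is 19/3 at u = -4.

19/3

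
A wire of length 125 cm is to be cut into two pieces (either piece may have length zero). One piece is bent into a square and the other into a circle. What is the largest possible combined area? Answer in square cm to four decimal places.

Let x be the length used for the square. Square side x/4; circle radius (125−x)/(2π).
A(x) = (x/4)² + π·((125−x)/(2π))² = x²/16 + (125−x)²/(4π) for 0 ≤ x ≤ 125. A'(x) = x/8 − (125−x)/(2π) = 0 gives x = 4·125/(π+4) ≈ 70.0124.
A'' > 0, so the interior critical point is a minimum; the maximum is at an endpoint. A(0) = 1243.3980 and A(125) = 976.5625, so the largest area is 1243.3980.

1243.3980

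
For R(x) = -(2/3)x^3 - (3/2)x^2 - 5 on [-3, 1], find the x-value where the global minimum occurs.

1

R'(x) = -2x^2 - 3x, which vanishes at x = -3/2 and x = 0.
Evaluating at the critical points and endpoints: R(-3) = -1/2; R(-3/2) = -49/8; R(0) = -5; R(1) = -43/6.
So the minimum is R(1) = -43/6.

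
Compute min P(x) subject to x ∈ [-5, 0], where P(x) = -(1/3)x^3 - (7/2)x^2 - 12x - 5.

P'(x) = -x^2 - 7x - 12, which vanishes at x = -4 and x = -3.
Compare values at every candidate in [-5, 0]: P(-5) = 55/6,  P(-4) = 25/3,  P(-3) = 17/2,  P(0) = -5.
Hence the absolute minimum is -5 at x = 0.

-5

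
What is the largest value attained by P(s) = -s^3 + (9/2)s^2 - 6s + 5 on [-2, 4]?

The derivative is -3s^2 + 9s - 6, which vanishes at s = 1 and s = 2.
Candidates: P(-2) = 43, P(1) = 5/2, P(2) = 3, P(4) = -11.
Hence the absolute maximum is 43 at s = -2.

43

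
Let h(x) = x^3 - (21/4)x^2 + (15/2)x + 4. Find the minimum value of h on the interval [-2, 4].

-40

Differentiating, h'(x) = 3x^2 - (21/2)x + 15/2; which vanishes at x = 1 and x = 5/2.
Candidates: h(-2) = -40,  h(1) = 29/4,  h(5/2) = 89/16,  h(4) = 14.
Hence the absolute minimum is -40 at x = -2.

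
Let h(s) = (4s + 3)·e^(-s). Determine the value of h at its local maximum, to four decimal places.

3.1152

By the product rule, h'(s) = (-4s + 1)·e^(-s). Since e^(-s) > 0, the only critical point is s = 1/4.
h''(1/4) has the same sign as -4 < 0, so this is a local maximum.
h(1/4) = (4)·e^(-1/4) ≈ 3.1152.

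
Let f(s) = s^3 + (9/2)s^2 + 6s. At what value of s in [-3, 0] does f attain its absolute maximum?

0

Differentiating, f'(s) = 3s^2 + 9s + 6; which vanishes at s = -2 and s = -1.
Evaluating at the critical points and endpoints: f(-3) = -9/2, f(-2) = -2, f(-1) = -5/2, f(0) = 0.
So the maximum is f(0) = 0.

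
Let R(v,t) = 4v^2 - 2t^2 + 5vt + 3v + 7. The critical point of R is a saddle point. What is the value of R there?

∂R/∂v = 8v + 5t + 3 = 0 and ∂R/∂t = 5v - 4t = 0, so (v, t) = (-4/19, -5/19).
The Hessian has R_{vv} = 8, R_{tt} = -4, R_{vt} = 5, giving D = -57 < 0, so the point is a saddle point.
R(-4/19, -5/19) = 127/19.

127/19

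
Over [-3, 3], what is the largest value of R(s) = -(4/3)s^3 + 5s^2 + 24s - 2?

R'(s) = -4s^2 + 10s + 24, whose only zero in [-3, 3] is s = -3/2.
Compare values at every candidate in [-3, 3]: R(-3) = 7, R(-3/2) = -89/4, R(3) = 79.
The maximum over the interval is 79, attained at s = 3.

79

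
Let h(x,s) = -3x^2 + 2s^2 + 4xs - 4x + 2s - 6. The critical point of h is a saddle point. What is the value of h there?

-47/10

∂h/∂x = -6x + 4s - 4 = 0 and ∂h/∂s = 4x + 4s + 2 = 0, so (x, s) = (-3/5, 1/10).
The Hessian has h_{xx} = -6, h_{ss} = 4, h_{xs} = 4, giving D = -40 < 0, so the point is a saddle point.
h(-3/5, 1/10) = -47/10.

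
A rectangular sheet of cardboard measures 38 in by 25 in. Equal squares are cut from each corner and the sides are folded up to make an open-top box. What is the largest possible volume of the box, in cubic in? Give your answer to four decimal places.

2100.3771

With cut size x, the volume is V(x) = x(38 − 2x)(25 − 2x) for 0 < x < 12.5.
V'(x) = 12x^2 − 252x + 950. Setting V'(x) = 0 gives x ≈ 4.9248 (the root in (0, 12.5)).
V''(x) = 24x − 252 is negative there, so this is the maximum; V ≈ 2100.3771.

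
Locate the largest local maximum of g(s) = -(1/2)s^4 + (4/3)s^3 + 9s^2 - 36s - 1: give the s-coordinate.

-3

Critical points: g'(s) = -2s^3 + 4s^2 + 18s - 36 vanishes at s = -3, 2, 3.
Second-derivative test with g''(s) = -6s^2 + 8s + 18: g''(-3) = -60 < 0 ⇒ local maximum; g''(2) = 10 > 0 ⇒ local minimum; g''(3) = -12 < 0 ⇒ local maximum.
Thus g has its largest local maximum at s = -3, with value 223/2.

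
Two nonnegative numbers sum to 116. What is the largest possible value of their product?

3364

With x + y = 116, the product is P(x) = x(116 − x).
P'(x) = 116 − 2x = 0 gives x = 58; P'' = −2 < 0, so this is the maximum.
P = 58·58 = 3364.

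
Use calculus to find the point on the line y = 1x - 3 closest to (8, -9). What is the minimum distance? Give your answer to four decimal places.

9.8995

Minimize D(x)^2 = (x - 8)^2 + (x + 6)^2.
d/dx[D^2] = 2(x - 8) + 2·1·(x + 6) = 0 ⇒ x = 1.
Then y = -2 and the distance is √(98) ≈ 9.8995.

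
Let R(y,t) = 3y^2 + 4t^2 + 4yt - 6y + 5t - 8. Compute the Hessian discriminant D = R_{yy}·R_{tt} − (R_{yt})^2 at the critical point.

32

∂R/∂y = 6y + 4t - 6 = 0 and ∂R/∂t = 4y + 8t + 5 = 0, so (y, t) = (17/8, -27/16).
The Hessian has R_{yy} = 6, R_{tt} = 8, R_{yt} = 4, giving D = 32 > 0 with R_{yy} > 0, so the point is a local minimum.
D = (6)·(8) − (4)^2 = 32.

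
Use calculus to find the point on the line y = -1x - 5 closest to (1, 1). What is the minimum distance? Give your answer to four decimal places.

4.9497

Minimize D(x)^2 = (x - 1)^2 + (-x - 6)^2.
d/dx[D^2] = 2(x - 1) + 2·(-1)·(-x - 6) = 0 ⇒ x = -5/2.
Then y = -5/2 and the distance is √(49/2) ≈ 4.9497.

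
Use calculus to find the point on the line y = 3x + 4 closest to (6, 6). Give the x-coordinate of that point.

6/5

Minimize D(x)^2 = (x - 6)^2 + (3x - 2)^2.
d/dx[D^2] = 2(x - 6) + 2·3·(3x - 2) = 0 ⇒ x = 6/5.
Then y = 38/5 and the distance is √(128/5) ≈ 5.0596.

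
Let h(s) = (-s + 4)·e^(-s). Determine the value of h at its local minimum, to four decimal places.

Differentiating with the product rule gives h'(s) = (s - 5)·e^(-s). Since e^(-s) > 0, the only critical point is s = 5.
h''(5) has the same sign as 1 > 0, so this is a local minimum.
h(5) = (-1)·e^(-5) ≈ -0.0067.

-0.0067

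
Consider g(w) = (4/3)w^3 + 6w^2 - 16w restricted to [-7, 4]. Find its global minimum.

-154/3

The derivative is 4w^2 + 12w - 16, which vanishes at w = -4 and w = 1.
Candidates: g(-7) = -154/3; g(-4) = 224/3; g(1) = -26/3; g(4) = 352/3.
Hence the absolute minimum is -154/3 at w = -7.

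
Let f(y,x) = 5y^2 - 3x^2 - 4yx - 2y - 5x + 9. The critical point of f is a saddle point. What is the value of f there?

∂f/∂y = 10y - 4x - 2 = 0 and ∂f/∂x = -4y - 6x - 5 = 0, so (y, x) = (-2/19, -29/38).
The Hessian has f_{yy} = 10, f_{xx} = -6, f_{yx} = -4, giving D = -76 < 0, so the point is a saddle point.
f(-2/19, -29/38) = 837/76.

837/76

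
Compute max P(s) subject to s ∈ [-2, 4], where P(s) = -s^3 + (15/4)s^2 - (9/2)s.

32

The derivative is -3s^2 + (15/2)s - 9/2, which vanishes at s = 1 and s = 3/2.
Evaluating at the critical points and endpoints: P(-2) = 32, P(1) = -7/4, P(3/2) = -27/16, P(4) = -22.
So the maximum is P(-2) = 32.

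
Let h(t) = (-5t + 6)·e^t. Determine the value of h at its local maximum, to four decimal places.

6.1070

Differentiating with the product rule gives h'(t) = (-5t + 1)·e^t. Since e^t > 0, the only critical point is t = 1/5.
h''(1/5) has the same sign as -5 < 0, so this is a local maximum.
h(1/5) = (5)·e^(1/5) ≈ 6.1070.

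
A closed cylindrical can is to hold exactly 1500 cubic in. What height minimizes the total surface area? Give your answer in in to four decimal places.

12.4070

With radius r and height h, πr²h = 1500 so h = 1500/(πr²), and S(r) = 2πr² + 2πrh = 2πr² + 2·1500/r.
S'(r) = 4πr − 2·1500/r² = 0 ⇒ r³ = 1500/(2π), so r ≈ 6.2035 and h = 2r ≈ 12.4070.
S''(r) = 4π + 4·1500/r³ > 0, so this is the minimum; S ≈ 725.3964.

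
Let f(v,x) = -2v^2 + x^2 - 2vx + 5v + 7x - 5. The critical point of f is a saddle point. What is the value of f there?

∂f/∂v = -4v - 2x + 5 = 0 and ∂f/∂x = -2v + 2x + 7 = 0, so (v, x) = (2, -3/2).
The Hessian has f_{vv} = -4, f_{xx} = 2, f_{vx} = -2, giving D = -12 < 0, so the point is a saddle point.
f(2, -3/2) = -21/4.

-21/4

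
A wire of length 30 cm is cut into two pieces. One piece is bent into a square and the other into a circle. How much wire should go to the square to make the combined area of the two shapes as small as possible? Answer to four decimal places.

Let x be the length used for the square. Square side x/4; circle radius (30−x)/(2π).
A(x) = (x/4)² + π·((30−x)/(2π))² = x²/16 + (30−x)²/(4π) for 0 ≤ x ≤ 30. A'(x) = x/8 − (30−x)/(2π) = 0 gives x = 4·30/(π+4) ≈ 16.8030.
A'' = 1/8 + 1/(2π) > 0, so this gives the minimum combined area; x ≈ 16.8030 cm to the square.

16.8030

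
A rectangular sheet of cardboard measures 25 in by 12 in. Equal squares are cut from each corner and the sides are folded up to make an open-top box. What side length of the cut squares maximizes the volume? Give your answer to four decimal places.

2.5573

With cut size x, the volume is V(x) = x(25 − 2x)(12 − 2x) for 0 < x < 6.
V'(x) = 12x^2 − 148x + 300. Setting V'(x) = 0 gives x ≈ 2.5573 (the root in (0, 6)).
V''(x) = 24x − 148 is negative there, so this is the maximum; V ≈ 350.1428.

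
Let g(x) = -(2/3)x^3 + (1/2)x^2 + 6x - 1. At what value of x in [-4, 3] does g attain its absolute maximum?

The derivative is -2x^2 + x + 6, which vanishes at x = -3/2 and x = 2.
Compare values at every candidate in [-4, 3]: g(-4) = 77/3,  g(-3/2) = -53/8,  g(2) = 23/3,  g(3) = 7/2.
The maximum over the interval is 77/3, attained at x = -4.

-4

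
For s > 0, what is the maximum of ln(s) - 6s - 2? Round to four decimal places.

-4.7918

P'(s) = 1/s − 6 = 0 gives s = 1/6.
P''(s) = -1/s², which is negative for s > 0, so this is a local maximum.
P(1/6) = 1·ln(1/6) - 1 - 2 ≈ -4.7918.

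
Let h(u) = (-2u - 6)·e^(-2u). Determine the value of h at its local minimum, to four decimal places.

h'(u) = (-2)·e^(-2u) + (-2u - 6)·(-2)·e^(-2u) = (4u + 10)·e^(-2u). Since e^(-2u) > 0, the only critical point is u = -5/2.
h''(-5/2) has the same sign as 4 > 0, so this is a local minimum.
h(-5/2) = (-1)·e^(5) ≈ -148.4132.

-148.4132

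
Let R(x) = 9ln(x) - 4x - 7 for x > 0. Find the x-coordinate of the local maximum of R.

R'(x) = 9/x − 4 = 0 gives x = 9/4.
R''(x) = -9/x², which is negative for x > 0, so this is a local maximum.
R(9/4) = 9·ln(9/4) - 9 - 7 ≈ -8.7016.

9/4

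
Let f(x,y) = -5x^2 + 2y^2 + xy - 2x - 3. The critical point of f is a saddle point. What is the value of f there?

∂f/∂x = -10x + y - 2 = 0 and ∂f/∂y = x + 4y = 0, so (x, y) = (-8/41, 2/41).
The Hessian has f_{xx} = -10, f_{yy} = 4, f_{xy} = 1, giving D = -41 < 0, so the point is a saddle point.
f(-8/41, 2/41) = -115/41.

-115/41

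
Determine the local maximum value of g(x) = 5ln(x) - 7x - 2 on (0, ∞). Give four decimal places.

g'(x) = 5/x − 7 = 0 gives x = 5/7.
g''(x) = -5/x², which is negative for x > 0, so this is a local maximum.
g(5/7) = 5·ln(5/7) - 5 - 2 ≈ -8.6824.

-8.6824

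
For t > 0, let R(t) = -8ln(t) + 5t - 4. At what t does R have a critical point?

R'(t) = -8/t + 5 = 0 gives t = 8/5.
R''(t) = 8/t², which is positive for t > 0, so this is a local minimum.
R(8/5) = -8·ln(8/5) + 8 - 4 ≈ 0.2400.

8/5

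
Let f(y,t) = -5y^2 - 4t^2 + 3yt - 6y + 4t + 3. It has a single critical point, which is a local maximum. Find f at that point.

365/71

∂f/∂y = -10y + 3t - 6 = 0 and ∂f/∂t = 3y - 8t + 4 = 0, so (y, t) = (-36/71, 22/71).
The Hessian has f_{yy} = -10, f_{tt} = -8, f_{yt} = 3, giving D = 71 > 0 with f_{yy} < 0, so the point is a local maximum.
f(-36/71, 22/71) = 365/71.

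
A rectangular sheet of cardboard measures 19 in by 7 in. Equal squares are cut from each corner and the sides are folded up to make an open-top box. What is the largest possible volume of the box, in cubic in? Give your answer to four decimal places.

With cut size x, the volume is V(x) = x(19 − 2x)(7 − 2x) for 0 < x < 3.5.
V'(x) = 12x^2 − 104x + 133. Setting V'(x) = 0 gives x ≈ 1.5594 (the root in (0, 3.5)).
V''(x) = 24x − 104 is negative there, so this is the maximum; V ≈ 96.1185.

96.1185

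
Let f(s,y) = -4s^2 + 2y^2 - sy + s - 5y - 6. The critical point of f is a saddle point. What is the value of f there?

-301/33

∂f/∂s = -8s - y + 1 = 0 and ∂f/∂y = -s + 4y - 5 = 0, so (s, y) = (-1/33, 41/33).
The Hessian has f_{ss} = -8, f_{yy} = 4, f_{sy} = -1, giving D = -33 < 0, so the point is a saddle point.
f(-1/33, 41/33) = -301/33.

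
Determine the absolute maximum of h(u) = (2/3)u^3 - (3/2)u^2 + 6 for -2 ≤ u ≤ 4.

The derivative is 2u^2 - 3u, which vanishes at u = 0 and u = 3/2.
Candidates: h(-2) = -16/3; h(0) = 6; h(3/2) = 39/8; h(4) = 74/3.
Hence the absolute maximum is 74/3 at u = 4.

74/3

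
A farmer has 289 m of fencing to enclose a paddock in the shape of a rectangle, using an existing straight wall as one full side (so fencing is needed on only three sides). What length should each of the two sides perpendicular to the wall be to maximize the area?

Let the sides perpendicular to the wall have length x and the parallel side y, so 2x + y = 289 and the area is A = xy = x(289 − 2x).
A'(x) = 289 − 4x = 0 gives x = 289/4, and A''(x) = −4 < 0 confirms a maximum.
Then y = 289 − 2·289/4 = 289/2 and A = 83521/8.

289/4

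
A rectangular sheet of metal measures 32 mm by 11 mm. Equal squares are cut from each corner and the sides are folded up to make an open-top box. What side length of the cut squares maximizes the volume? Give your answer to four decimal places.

2.4733

With cut size x, the volume is V(x) = x(32 − 2x)(11 − 2x) for 0 < x < 5.5.
V'(x) = 12x^2 − 172x + 352. Setting V'(x) = 0 gives x ≈ 2.4733 (the root in (0, 5.5)).
V''(x) = 24x − 172 is negative there, so this is the maximum; V ≈ 405.0401.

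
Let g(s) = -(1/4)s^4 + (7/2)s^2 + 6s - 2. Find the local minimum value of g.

-19/4

g'(s) = -s^3 + 7s + 6 = 0 at s = -2, -1, 3.
Second-derivative test with g''(s) = -3s^2 + 7: g''(-2) = -5 < 0 ⇒ local maximum; g''(-1) = 4 > 0 ⇒ local minimum; g''(3) = -20 < 0 ⇒ local maximum.
So the local minimum value is g(-1) = -19/4.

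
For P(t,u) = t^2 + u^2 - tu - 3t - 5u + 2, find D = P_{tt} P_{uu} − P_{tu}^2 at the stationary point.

∂P/∂t = 2t - u - 3 = 0 and ∂P/∂u = -t + 2u - 5 = 0, so (t, u) = (11/3, 13/3).
The Hessian has P_{tt} = 2, P_{uu} = 2, P_{tu} = -1, giving D = 3 > 0 with P_{tt} > 0, so the point is a local minimum.
D = (2)·(2) − (-1)^2 = 3.

3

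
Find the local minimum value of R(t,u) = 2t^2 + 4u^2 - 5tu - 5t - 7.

∂R/∂t = 4t - 5u - 5 = 0 and ∂R/∂u = -5t + 8u = 0, so (t, u) = (40/7, 25/7).
The Hessian has R_{tt} = 4, R_{uu} = 8, R_{tu} = -5, giving D = 7 > 0 with R_{tt} > 0, so the point is a local minimum.
R(40/7, 25/7) = -149/7.

-149/7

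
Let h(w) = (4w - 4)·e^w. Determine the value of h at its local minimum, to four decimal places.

h'(w) = 4·e^w + (4w - 4)·1·e^w = (4w)·e^w. Since e^w > 0, the only critical point is w = 0.
h''(0) has the same sign as 4 > 0, so this is a local minimum.
h(0) = (-4)·e^(0) ≈ -4.0000.

-4.0000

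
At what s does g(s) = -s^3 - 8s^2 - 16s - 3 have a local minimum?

-4

g'(s) = -3s^2 - 16s - 16. Setting g'(s) = 0 gives s ∈ {-4, -4/3}.
g''(s) = -6s - 16. g''(-4) = 8 > 0 ⇒ local minimum; g''(-4/3) = -8 < 0 ⇒ local maximum.
So the local minimum value is g(-4) = -3.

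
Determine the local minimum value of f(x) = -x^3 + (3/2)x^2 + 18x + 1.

f'(x) = -3x^2 + 3x + 18. Setting f'(x) = 0 gives x ∈ {-2, 3}.
Since f''(x) = -6x + 3, we get f''(-2) = 15 > 0 ⇒ local minimum; f''(3) = -15 < 0 ⇒ local maximum.
Thus f has its local minimum at x = -2, with value -21.

-21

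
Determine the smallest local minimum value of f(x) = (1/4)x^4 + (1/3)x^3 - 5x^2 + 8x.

-208/3

f'(x) = x^3 + x^2 - 10x + 8. Setting f'(x) = 0 gives x ∈ {-4, 1, 2}.
Second-derivative test with f''(x) = 3x^2 + 2x - 10: f''(-4) = 30 > 0 ⇒ local minimum; f''(1) = -5 < 0 ⇒ local maximum; f''(2) = 6 > 0 ⇒ local minimum.
Thus f has its smallest local minimum at x = -4, with value -208/3.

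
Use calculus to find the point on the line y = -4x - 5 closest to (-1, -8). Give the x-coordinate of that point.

11/17

Minimize D(x)^2 = (x + 1)^2 + (-4x + 3)^2.
d/dx[D^2] = 2(x + 1) + 2·(-4)·(-4x + 3) = 0 ⇒ x = 11/17.
Then y = -129/17 and the distance is √(49/17) ≈ 1.6977.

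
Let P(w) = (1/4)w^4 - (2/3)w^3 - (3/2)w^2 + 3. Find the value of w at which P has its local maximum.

Critical points: P'(w) = w^3 - 2w^2 - 3w vanishes at w = -1, 0, 3.
P''(w) = 3w^2 - 4w - 3. P''(-1) = 4 > 0 ⇒ local minimum; P''(0) = -3 < 0 ⇒ local maximum; P''(3) = 12 > 0 ⇒ local minimum.
The local maximum is P(0) = 3.

0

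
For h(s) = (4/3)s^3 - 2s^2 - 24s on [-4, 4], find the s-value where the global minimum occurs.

3

Differentiating, h'(s) = 4s^2 - 4s - 24; which vanishes at s = -2 and s = 3.
Compare values at every candidate in [-4, 4]: h(-4) = -64/3,  h(-2) = 88/3,  h(3) = -54,  h(4) = -128/3.
The minimum over the interval is -54, attained at s = 3.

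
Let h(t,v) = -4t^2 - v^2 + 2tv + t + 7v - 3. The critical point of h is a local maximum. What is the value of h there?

∂h/∂t = -8t + 2v + 1 = 0 and ∂h/∂v = 2t - 2v + 7 = 0, so (t, v) = (4/3, 29/6).
The Hessian has h_{tt} = -8, h_{vv} = -2, h_{tv} = 2, giving D = 12 > 0 with h_{tt} < 0, so the point is a local maximum.
h(4/3, 29/6) = 175/12.

175/12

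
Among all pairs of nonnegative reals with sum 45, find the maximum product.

2025/4

With x + y = 45, the product is P(x) = x(45 − x).
P'(x) = 45 − 2x = 0 gives x = 45/2; P'' = −2 < 0, so this is the maximum.
P = 45/2·45/2 = 2025/4.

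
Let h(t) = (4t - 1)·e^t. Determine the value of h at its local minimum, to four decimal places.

By the product rule, h'(t) = (4t + 3)·e^t. Since e^t > 0, the only critical point is t = -3/4.
h''(-3/4) has the same sign as 4 > 0, so this is a local minimum.
h(-3/4) = (-4)·e^(-3/4) ≈ -1.8895.

-1.8895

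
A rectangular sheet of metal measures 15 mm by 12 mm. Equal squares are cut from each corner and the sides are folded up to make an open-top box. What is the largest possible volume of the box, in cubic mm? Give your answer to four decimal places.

With cut size x, the volume is V(x) = x(15 − 2x)(12 − 2x) for 0 < x < 6.
V'(x) = 12x^2 − 108x + 180. Setting V'(x) = 0 gives x ≈ 2.2087 (the root in (0, 6)).
V''(x) = 24x − 108 is negative there, so this is the maximum; V ≈ 177.2341.

177.2341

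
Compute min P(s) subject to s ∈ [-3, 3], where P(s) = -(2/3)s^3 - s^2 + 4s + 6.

The derivative is -2s^2 - 2s + 4, which vanishes at s = -2 and s = 1.
Evaluating at the critical points and endpoints: P(-3) = 3; P(-2) = -2/3; P(1) = 25/3; P(3) = -9.
Hence the absolute minimum is -9 at s = 3.

-9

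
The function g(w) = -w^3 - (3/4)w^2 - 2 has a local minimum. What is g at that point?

-33/16

g'(w) = -3w^2 - (3/2)w = 0 at w = -1/2, 0.
Second-derivative test with g''(w) = -6w - 3/2: g''(-1/2) = 3/2 > 0 ⇒ local minimum; g''(0) = -3/2 < 0 ⇒ local maximum.
Thus g has its local minimum at w = -1/2, with value -33/16.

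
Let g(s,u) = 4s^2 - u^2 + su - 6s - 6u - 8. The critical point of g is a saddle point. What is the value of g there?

-64/17

∂g/∂s = 8s + u - 6 = 0 and ∂g/∂u = s - 2u - 6 = 0, so (s, u) = (18/17, -42/17).
The Hessian has g_{ss} = 8, g_{uu} = -2, g_{su} = 1, giving D = -17 < 0, so the point is a saddle point.
g(18/17, -42/17) = -64/17.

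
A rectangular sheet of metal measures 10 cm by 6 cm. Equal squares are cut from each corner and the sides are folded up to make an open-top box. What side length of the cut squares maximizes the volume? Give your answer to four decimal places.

1.2137

With cut size x, the volume is V(x) = x(10 − 2x)(6 − 2x) for 0 < x < 3.
V'(x) = 12x^2 − 64x + 60. Setting V'(x) = 0 gives x ≈ 1.2137 (the root in (0, 3)).
V''(x) = 24x − 64 is negative there, so this is the maximum; V ≈ 32.8353.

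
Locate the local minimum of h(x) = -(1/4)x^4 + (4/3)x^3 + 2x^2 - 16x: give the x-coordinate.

2

Critical points: h'(x) = -x^3 + 4x^2 + 4x - 16 vanishes at x = -2, 2, 4.
Since h''(x) = -3x^2 + 8x + 4, we get h''(-2) = -24 < 0 ⇒ local maximum; h''(2) = 8 > 0 ⇒ local minimum; h''(4) = -12 < 0 ⇒ local maximum.
Thus h has its local minimum at x = 2, with value -52/3.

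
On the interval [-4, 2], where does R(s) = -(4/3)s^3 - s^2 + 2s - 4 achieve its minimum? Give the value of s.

The derivative is -4s^2 - 2s + 2, which vanishes at s = -1 and s = 1/2.
Candidates: R(-4) = 172/3; R(-1) = -17/3; R(1/2) = -41/12; R(2) = -44/3.
Hence the absolute minimum is -44/3 at s = 2.

2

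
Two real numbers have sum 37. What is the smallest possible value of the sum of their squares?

1369/2

With a + b = 37, a^2 + b^2 = a^2 + (37 − a)^2.
The derivative 2a − 2(37 − a) = 4a − 74 vanishes at a = 37/2; second derivative 4 > 0, a minimum.
The minimum is 2·(37/2)^2 = 1369/2.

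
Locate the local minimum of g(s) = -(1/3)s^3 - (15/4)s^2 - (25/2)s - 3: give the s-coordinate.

Critical points: g'(s) = -s^2 - (15/2)s - 25/2 vanishes at s = -5, -5/2.
Since g''(s) = -2s - 15/2, we get g''(-5) = 5/2 > 0 ⇒ local minimum; g''(-5/2) = -5/2 < 0 ⇒ local maximum.
So the local minimum value is g(-5) = 89/12.

-5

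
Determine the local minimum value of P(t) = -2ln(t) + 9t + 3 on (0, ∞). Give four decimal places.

8.0082

P'(t) = -2/t + 9 = 0 gives t = 2/9.
P''(t) = 2/t², which is positive for t > 0, so this is a local minimum.
P(2/9) = -2·ln(2/9) + 2 + 3 ≈ 8.0082.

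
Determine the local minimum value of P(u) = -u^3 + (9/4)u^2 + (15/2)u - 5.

Critical points: P'(u) = -3u^2 + (9/2)u + 15/2 vanishes at u = -1, 5/2.
P''(u) = -6u + 9/2. P''(-1) = 21/2 > 0 ⇒ local minimum; P''(5/2) = -21/2 < 0 ⇒ local maximum.
So the local minimum value is P(-1) = -37/4.

-37/4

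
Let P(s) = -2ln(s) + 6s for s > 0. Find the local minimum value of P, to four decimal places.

4.1972

P'(s) = -2/s + 6 = 0 gives s = 1/3.
P''(s) = 2/s², which is positive for s > 0, so this is a local minimum.
P(1/3) = -2·ln(1/3) + 2 ≈ 4.1972.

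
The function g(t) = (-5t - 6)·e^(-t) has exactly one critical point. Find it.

-1/5

Differentiating with the product rule gives g'(t) = (5t + 1)·e^(-t). Since e^(-t) > 0, the only critical point is t = -1/5.
g''(-1/5) has the same sign as 5 > 0, so this is a local minimum.
g(-1/5) = (-5)·e^(1/5) ≈ -6.1070.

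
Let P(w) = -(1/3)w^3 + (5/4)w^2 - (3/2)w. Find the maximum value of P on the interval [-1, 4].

Differentiating, P'(w) = -w^2 + (5/2)w - 3/2; which vanishes at w = 1 and w = 3/2.
Compare values at every candidate in [-1, 4]: P(-1) = 37/12,  P(1) = -7/12,  P(3/2) = -9/16,  P(4) = -22/3.
So the maximum is P(-1) = 37/12.

37/12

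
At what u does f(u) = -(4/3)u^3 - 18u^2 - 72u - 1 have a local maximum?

Critical points: f'(u) = -4u^2 - 36u - 72 vanishes at u = -6, -3.
f''(u) = -8u - 36. f''(-6) = 12 > 0 ⇒ local minimum; f''(-3) = -12 < 0 ⇒ local maximum.
So the local maximum value is f(-3) = 89.

-3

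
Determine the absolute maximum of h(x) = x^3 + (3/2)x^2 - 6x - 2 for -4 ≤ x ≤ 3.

41/2

Differentiating, h'(x) = 3x^2 + 3x - 6; which vanishes at x = -2 and x = 1.
Evaluating at the critical points and endpoints: h(-4) = -18, h(-2) = 8, h(1) = -11/2, h(3) = 41/2.
The maximum over the interval is 41/2, attained at x = 3.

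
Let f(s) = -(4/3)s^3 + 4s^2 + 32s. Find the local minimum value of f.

-112/3

Critical points: f'(s) = -4s^2 + 8s + 32 vanishes at s = -2, 4.
f''(s) = -8s + 8. f''(-2) = 24 > 0 ⇒ local minimum; f''(4) = -24 < 0 ⇒ local maximum.
So the local minimum value is f(-2) = -112/3.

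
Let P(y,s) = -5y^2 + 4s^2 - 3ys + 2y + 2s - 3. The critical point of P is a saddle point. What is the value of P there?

∂P/∂y = -10y - 3s + 2 = 0 and ∂P/∂s = -3y + 8s + 2 = 0, so (y, s) = (22/89, -14/89).
The Hessian has P_{yy} = -10, P_{ss} = 8, P_{ys} = -3, giving D = -89 < 0, so the point is a saddle point.
P(22/89, -14/89) = -259/89.

-259/89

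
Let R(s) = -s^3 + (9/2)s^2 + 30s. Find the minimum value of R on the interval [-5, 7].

-34

R'(s) = -3s^2 + 9s + 30, which vanishes at s = -2 and s = 5.
Compare values at every candidate in [-5, 7]: R(-5) = 175/2, R(-2) = -34, R(5) = 275/2, R(7) = 175/2.
So the minimum is R(-2) = -34.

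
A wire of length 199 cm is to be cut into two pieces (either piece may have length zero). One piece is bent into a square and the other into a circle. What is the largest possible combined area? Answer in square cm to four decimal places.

Let x be the length used for the square. Square side x/4; circle radius (199−x)/(2π).
A(x) = (x/4)² + π·((199−x)/(2π))² = x²/16 + (199−x)²/(4π) for 0 ≤ x ≤ 199. A'(x) = x/8 − (199−x)/(2π) = 0 gives x = 4·199/(π+4) ≈ 111.4597.
A'' > 0, so the interior critical point is a minimum; the maximum is at an endpoint. A(0) = 3151.3475 and A(199) = 2475.0625, so the largest area is 3151.3475.

3151.3475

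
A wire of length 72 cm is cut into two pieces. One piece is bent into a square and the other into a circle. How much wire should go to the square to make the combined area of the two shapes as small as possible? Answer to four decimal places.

40.3271

Let x be the length used for the square. Square side x/4; circle radius (72−x)/(2π).
A(x) = (x/4)² + π·((72−x)/(2π))² = x²/16 + (72−x)²/(4π) for 0 ≤ x ≤ 72. A'(x) = x/8 − (72−x)/(2π) = 0 gives x = 4·72/(π+4) ≈ 40.3271.
A'' = 1/8 + 1/(2π) > 0, so this gives the minimum combined area; x ≈ 40.3271 cm to the square.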